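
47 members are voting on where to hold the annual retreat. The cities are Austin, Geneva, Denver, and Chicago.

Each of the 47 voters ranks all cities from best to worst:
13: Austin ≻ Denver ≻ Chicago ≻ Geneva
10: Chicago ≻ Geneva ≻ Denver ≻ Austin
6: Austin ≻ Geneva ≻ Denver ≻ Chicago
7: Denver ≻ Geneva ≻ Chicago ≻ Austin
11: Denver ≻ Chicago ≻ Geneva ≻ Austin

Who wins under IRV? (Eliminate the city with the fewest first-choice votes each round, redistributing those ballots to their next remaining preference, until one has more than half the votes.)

Round 1: Austin 19, Geneva 0, Denver 18, Chicago 10. Geneva eliminated.
Round 2: Austin 19, Denver 18, Chicago 10. Chicago eliminated.
Round 3: Austin 19, Denver 28. Denver has a majority (≥24).

Denver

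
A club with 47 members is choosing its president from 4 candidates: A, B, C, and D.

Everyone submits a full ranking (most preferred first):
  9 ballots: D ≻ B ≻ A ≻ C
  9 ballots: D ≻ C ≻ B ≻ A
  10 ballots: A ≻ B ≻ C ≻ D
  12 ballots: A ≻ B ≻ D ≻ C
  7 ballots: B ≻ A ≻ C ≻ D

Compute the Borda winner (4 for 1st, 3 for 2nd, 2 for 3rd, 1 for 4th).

B

A: 9×2 + 9×1 + 10×4 + 12×4 + 7×3 = 136
B: 9×3 + 9×2 + 10×3 + 12×3 + 7×4 = 139
C: 9×1 + 9×3 + 10×2 + 12×1 + 7×2 = 82
D: 9×4 + 9×4 + 10×1 + 12×2 + 7×1 = 113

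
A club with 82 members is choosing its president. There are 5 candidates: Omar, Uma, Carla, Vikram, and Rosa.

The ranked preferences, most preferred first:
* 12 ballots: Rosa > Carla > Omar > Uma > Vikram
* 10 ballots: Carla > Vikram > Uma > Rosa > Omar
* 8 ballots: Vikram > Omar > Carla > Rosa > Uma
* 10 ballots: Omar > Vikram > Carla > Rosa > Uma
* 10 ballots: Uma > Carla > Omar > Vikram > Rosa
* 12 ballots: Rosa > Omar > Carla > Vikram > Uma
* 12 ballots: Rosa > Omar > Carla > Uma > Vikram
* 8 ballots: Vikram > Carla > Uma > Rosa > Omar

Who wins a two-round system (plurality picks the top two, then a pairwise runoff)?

Vikram

Round 1 first-place votes: Omar 10, Uma 10, Carla 10, Vikram 16, Rosa 36. Rosa and Vikram advance.
Runoff: Rosa is ranked above Vikram on 36 ballots, Vikram above Rosa on 46.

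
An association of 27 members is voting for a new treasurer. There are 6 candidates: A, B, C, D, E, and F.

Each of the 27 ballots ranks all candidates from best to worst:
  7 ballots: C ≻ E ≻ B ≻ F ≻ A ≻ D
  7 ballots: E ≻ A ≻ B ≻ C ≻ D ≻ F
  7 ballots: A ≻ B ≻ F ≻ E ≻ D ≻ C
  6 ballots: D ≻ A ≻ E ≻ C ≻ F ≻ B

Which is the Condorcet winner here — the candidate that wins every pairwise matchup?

E vs A: 14–13
E vs B: 20–7
E vs C: 20–7
E vs D: 21–6
E vs F: 20–7
E beats every other candidate.

E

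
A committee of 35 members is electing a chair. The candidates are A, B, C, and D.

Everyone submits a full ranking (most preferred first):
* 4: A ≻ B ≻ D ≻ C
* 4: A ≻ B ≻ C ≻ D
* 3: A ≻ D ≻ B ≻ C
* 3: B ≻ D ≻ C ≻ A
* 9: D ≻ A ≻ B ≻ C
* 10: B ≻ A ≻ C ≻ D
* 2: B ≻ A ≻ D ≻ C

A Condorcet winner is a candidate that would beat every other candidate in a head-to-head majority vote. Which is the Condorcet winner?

A vs B: 20–15
A vs C: 32–3
A vs D: 23–12
A beats every other candidate.

A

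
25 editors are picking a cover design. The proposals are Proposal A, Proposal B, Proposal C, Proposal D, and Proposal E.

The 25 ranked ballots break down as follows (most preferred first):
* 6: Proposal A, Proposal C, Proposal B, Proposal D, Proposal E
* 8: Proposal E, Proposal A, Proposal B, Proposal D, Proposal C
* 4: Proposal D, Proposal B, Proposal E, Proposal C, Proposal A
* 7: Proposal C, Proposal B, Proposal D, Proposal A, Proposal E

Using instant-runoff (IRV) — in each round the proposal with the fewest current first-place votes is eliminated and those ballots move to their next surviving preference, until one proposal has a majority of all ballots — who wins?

Round 1: Proposal A 6, Proposal B 0, Proposal C 7, Proposal D 4, Proposal E 8. Proposal B eliminated.
Round 2: Proposal A 6, Proposal C 7, Proposal D 4, Proposal E 8. Proposal D eliminated.
Round 3: Proposal A 6, Proposal C 7, Proposal E 12. Proposal A eliminated.
Round 4: Proposal C 13, Proposal E 12. Proposal C has a majority (≥13).

Proposal C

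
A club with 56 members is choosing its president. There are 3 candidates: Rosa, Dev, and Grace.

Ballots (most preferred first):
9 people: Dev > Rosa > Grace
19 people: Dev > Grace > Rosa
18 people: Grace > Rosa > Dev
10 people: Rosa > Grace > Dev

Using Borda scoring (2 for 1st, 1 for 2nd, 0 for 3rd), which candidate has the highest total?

Grace

Rosa: 9×1 + 19×0 + 18×1 + 10×2 = 47
Dev: 9×2 + 19×2 + 18×0 + 10×0 = 56
Grace: 9×0 + 19×1 + 18×2 + 10×1 = 65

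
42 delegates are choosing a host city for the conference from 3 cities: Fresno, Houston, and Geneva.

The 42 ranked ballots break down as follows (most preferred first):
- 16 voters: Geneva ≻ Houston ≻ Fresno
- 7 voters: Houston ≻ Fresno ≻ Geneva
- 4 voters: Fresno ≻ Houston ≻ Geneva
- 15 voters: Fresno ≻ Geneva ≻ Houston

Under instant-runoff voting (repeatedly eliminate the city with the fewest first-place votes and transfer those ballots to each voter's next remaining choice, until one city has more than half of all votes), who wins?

Fresno

Round 1: Fresno 19, Houston 7, Geneva 16. Houston eliminated.
Round 2: Fresno 26, Geneva 16. Fresno has a majority (≥22).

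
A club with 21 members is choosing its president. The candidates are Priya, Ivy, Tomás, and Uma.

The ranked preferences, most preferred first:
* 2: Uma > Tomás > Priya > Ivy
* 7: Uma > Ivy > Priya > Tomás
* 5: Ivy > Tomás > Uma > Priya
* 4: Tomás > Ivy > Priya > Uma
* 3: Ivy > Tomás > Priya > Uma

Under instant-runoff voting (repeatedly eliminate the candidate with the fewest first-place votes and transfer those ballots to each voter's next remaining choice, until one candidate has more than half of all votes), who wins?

Ivy

Round 1: Priya 0, Ivy 8, Tomás 4, Uma 9. Priya eliminated.
Round 2: Ivy 8, Tomás 4, Uma 9. Tomás eliminated.
Round 3: Ivy 12, Uma 9. Ivy has a majority (≥11).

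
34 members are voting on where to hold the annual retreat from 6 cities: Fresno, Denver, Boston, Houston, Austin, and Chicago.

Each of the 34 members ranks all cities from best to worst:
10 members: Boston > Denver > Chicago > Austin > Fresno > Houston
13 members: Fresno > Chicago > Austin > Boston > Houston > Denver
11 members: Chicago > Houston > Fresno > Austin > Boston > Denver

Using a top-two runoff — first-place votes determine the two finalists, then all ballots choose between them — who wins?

Chicago

Round 1 first-place votes: Fresno 13, Denver 0, Boston 10, Houston 0, Austin 0, Chicago 11. Fresno and Chicago advance.
Runoff: Fresno is ranked above Chicago on 13 ballots, Chicago above Fresno on 21.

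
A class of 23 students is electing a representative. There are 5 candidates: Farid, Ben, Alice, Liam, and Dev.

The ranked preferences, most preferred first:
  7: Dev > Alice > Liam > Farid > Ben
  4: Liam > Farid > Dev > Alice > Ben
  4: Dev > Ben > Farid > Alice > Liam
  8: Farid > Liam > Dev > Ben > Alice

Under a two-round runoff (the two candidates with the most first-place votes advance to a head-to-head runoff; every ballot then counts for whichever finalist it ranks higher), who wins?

Round 1 first-place votes: Farid 8, Ben 0, Alice 0, Liam 4, Dev 11. Dev and Farid advance.
Runoff: Dev is ranked above Farid on 11 ballots, Farid above Dev on 12.

Farid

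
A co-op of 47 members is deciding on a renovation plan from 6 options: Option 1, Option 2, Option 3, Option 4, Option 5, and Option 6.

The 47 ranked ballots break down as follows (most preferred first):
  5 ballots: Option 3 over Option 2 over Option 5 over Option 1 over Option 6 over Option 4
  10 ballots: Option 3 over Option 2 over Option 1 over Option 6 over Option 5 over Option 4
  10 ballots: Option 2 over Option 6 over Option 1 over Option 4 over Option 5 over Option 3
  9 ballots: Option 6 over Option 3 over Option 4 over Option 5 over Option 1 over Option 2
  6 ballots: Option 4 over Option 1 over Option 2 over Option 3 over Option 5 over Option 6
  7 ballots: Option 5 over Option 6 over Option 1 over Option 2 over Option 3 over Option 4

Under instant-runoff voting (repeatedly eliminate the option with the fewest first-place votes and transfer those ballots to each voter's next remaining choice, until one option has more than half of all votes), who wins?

Option 2

Round 1: Option 1 0, Option 2 10, Option 3 15, Option 4 6, Option 5 7, Option 6 9. Option 1 eliminated.
Round 2: Option 2 10, Option 3 15, Option 4 6, Option 5 7, Option 6 9. Option 4 eliminated.
Round 3: Option 2 16, Option 3 15, Option 5 7, Option 6 9. Option 5 eliminated.
Round 4: Option 2 16, Option 3 15, Option 6 16. Option 3 eliminated.
Round 5: Option 2 31, Option 6 16. Option 2 has a majority (≥24).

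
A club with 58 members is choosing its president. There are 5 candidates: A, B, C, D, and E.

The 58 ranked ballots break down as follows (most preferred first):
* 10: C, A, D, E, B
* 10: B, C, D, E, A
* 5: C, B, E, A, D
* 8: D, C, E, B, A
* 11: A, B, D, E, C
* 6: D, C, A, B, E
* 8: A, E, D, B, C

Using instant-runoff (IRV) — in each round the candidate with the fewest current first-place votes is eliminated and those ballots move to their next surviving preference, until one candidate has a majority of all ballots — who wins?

Round 1: A 19, B 10, C 15, D 14, E 0. E eliminated.
Round 2: A 19, B 10, C 15, D 14. B eliminated.
Round 3: A 19, C 25, D 14. D eliminated.
Round 4: A 19, C 39. C has a majority (≥30).

C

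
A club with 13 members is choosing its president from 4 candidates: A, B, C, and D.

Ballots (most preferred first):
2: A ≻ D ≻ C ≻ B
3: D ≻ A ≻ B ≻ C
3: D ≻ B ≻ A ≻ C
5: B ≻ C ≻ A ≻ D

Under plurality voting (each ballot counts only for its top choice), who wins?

D

First-place votes: A 2, B 5, C 0, D 6.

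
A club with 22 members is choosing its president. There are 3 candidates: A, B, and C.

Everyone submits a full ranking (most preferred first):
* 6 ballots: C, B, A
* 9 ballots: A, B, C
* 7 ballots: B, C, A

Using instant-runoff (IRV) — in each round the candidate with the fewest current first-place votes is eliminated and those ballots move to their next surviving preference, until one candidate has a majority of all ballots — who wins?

Round 1: A 9, B 7, C 6. C eliminated.
Round 2: A 9, B 13. B has a majority (≥12).

B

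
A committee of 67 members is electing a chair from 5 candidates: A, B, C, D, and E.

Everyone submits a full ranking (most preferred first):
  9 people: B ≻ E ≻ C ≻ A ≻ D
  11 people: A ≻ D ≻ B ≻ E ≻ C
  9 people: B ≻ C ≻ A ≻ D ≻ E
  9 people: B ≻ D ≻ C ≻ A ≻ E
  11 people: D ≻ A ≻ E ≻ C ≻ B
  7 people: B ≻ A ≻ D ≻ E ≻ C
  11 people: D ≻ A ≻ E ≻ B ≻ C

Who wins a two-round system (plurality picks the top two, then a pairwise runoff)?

Round 1 first-place votes: A 11, B 34, C 0, D 22, E 0. B and D advance.
Runoff: B is ranked above D on 34 ballots, D above B on 33.

B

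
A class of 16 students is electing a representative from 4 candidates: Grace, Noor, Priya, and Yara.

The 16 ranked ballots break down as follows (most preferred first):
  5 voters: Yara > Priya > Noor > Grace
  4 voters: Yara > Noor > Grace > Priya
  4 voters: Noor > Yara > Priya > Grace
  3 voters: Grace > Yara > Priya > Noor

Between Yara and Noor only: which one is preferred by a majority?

Yara

Yara is ranked above Noor on 12 ballots; Noor above Yara on 4.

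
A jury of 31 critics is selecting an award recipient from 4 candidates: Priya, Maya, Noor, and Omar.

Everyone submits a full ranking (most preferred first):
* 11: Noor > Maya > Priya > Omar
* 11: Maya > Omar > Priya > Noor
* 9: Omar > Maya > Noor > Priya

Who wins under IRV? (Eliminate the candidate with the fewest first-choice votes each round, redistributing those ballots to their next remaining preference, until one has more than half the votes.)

Round 1: Priya 0, Maya 11, Noor 11, Omar 9. Priya eliminated.
Round 2: Maya 11, Noor 11, Omar 9. Omar eliminated.
Round 3: Maya 20, Noor 11. Maya has a majority (≥16).

Maya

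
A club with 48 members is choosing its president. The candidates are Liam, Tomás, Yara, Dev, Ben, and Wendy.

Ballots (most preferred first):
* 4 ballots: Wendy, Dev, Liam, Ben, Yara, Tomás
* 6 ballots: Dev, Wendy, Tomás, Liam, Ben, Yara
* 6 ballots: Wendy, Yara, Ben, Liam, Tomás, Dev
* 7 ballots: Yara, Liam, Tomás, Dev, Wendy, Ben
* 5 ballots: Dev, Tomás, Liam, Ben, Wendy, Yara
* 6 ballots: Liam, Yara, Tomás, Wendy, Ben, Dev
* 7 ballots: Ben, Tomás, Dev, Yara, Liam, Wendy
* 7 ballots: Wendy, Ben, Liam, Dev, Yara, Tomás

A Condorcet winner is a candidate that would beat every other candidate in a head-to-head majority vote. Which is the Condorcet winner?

Liam vs Tomás: 30–18
Liam vs Yara: 28–20
Liam vs Dev: 26–22
Liam vs Ben: 28–20
Liam vs Wendy: 25–23
Liam beats every other candidate.

Liam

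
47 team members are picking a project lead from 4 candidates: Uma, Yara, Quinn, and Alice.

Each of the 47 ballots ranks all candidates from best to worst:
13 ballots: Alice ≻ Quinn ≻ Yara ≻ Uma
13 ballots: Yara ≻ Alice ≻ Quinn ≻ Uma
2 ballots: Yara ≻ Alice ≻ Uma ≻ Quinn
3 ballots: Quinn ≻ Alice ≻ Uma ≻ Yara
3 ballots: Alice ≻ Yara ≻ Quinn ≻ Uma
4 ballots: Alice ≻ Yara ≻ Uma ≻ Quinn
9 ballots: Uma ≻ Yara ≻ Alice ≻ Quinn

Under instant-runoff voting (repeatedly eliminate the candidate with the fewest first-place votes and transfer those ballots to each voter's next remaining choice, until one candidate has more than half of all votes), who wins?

Yara

Round 1: Uma 9, Yara 15, Quinn 3, Alice 20. Quinn eliminated.
Round 2: Uma 9, Yara 15, Alice 23. Uma eliminated.
Round 3: Yara 24, Alice 23. Yara has a majority (≥24).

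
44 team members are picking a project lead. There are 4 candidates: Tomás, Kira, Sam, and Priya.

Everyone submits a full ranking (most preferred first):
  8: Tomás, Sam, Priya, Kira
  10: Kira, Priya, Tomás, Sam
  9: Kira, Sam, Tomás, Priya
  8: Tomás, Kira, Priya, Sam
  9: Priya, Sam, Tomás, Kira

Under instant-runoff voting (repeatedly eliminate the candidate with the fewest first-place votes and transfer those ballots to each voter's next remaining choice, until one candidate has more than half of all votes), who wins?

Round 1: Tomás 16, Kira 19, Sam 0, Priya 9. Sam eliminated.
Round 2: Tomás 16, Kira 19, Priya 9. Priya eliminated.
Round 3: Tomás 25, Kira 19. Tomás has a majority (≥23).

Tomás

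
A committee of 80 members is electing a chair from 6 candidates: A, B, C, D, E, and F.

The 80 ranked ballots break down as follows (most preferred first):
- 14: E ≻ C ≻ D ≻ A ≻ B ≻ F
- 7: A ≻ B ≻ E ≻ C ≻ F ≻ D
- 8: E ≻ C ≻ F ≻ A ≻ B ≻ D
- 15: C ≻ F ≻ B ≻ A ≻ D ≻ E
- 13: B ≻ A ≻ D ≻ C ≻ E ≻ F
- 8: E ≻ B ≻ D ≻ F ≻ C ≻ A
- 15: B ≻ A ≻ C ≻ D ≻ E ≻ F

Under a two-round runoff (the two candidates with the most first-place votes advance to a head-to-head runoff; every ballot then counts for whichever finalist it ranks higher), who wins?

Round 1 first-place votes: A 7, B 28, C 15, D 0, E 30, F 0. E and B advance.
Runoff: E is ranked above B on 30 ballots, B above E on 50.

B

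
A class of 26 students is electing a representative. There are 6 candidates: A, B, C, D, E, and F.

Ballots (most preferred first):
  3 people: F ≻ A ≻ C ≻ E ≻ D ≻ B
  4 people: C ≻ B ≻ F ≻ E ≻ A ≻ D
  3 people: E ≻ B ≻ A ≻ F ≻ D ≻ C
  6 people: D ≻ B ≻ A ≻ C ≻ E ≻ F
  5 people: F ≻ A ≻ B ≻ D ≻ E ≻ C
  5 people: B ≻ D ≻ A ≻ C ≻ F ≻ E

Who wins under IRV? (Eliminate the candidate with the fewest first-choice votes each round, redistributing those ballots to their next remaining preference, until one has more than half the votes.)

Round 1: A 0, B 5, C 4, D 6, E 3, F 8. A eliminated.
Round 2: B 5, C 4, D 6, E 3, F 8. E eliminated.
Round 3: B 8, C 4, D 6, F 8. C eliminated.
Round 4: B 12, D 6, F 8. D eliminated.
Round 5: B 18, F 8. B has a majority (≥14).

B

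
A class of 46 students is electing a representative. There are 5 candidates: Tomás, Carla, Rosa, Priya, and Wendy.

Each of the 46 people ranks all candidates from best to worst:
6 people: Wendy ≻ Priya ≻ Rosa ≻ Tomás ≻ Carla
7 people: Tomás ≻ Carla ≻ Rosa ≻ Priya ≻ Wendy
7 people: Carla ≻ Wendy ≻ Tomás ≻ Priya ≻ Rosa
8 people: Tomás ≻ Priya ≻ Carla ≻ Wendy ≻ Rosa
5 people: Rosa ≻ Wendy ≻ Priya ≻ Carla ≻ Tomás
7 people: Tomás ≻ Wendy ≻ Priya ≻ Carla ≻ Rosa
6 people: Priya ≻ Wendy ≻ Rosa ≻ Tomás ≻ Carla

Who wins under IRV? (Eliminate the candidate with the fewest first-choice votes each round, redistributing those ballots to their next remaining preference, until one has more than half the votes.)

Round 1: Tomás 22, Carla 7, Rosa 5, Priya 6, Wendy 6. Rosa eliminated.
Round 2: Tomás 22, Carla 7, Priya 6, Wendy 11. Priya eliminated.
Round 3: Tomás 22, Carla 7, Wendy 17. Carla eliminated.
Round 4: Tomás 22, Wendy 24. Wendy has a majority (≥24).

Wendy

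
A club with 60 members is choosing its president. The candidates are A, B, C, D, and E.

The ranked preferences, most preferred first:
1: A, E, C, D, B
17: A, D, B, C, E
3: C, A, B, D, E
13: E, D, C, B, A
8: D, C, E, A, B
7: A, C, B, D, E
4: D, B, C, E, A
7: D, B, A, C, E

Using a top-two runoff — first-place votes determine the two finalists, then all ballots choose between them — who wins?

Round 1 first-place votes: A 25, B 0, C 3, D 19, E 13. A and D advance.
Runoff: A is ranked above D on 28 ballots, D above A on 32.

D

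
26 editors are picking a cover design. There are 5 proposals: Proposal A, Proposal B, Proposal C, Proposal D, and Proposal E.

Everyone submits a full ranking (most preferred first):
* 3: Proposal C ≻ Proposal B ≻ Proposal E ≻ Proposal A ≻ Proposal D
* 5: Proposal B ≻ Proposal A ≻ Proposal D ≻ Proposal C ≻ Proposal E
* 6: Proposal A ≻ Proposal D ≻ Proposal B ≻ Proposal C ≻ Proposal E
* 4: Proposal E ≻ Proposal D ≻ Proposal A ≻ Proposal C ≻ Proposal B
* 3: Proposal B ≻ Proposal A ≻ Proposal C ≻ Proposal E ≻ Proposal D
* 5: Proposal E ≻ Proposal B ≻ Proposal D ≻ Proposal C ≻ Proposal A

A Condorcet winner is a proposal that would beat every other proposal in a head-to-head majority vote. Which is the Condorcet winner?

Proposal B

Proposal B vs Proposal A: 16–10
Proposal B vs Proposal C: 19–7
Proposal B vs Proposal D: 16–10
Proposal B vs Proposal E: 17–9
Proposal B beats every other proposal.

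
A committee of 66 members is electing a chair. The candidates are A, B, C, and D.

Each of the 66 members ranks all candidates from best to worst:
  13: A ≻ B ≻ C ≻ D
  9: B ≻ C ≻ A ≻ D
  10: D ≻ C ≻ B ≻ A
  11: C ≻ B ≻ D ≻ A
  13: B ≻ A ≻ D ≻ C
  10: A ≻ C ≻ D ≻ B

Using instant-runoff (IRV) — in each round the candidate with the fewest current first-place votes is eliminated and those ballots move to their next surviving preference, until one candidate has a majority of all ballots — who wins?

Round 1: A 23, B 22, C 11, D 10. D eliminated.
Round 2: A 23, B 22, C 21. C eliminated.
Round 3: A 23, B 43. B has a majority (≥34).

B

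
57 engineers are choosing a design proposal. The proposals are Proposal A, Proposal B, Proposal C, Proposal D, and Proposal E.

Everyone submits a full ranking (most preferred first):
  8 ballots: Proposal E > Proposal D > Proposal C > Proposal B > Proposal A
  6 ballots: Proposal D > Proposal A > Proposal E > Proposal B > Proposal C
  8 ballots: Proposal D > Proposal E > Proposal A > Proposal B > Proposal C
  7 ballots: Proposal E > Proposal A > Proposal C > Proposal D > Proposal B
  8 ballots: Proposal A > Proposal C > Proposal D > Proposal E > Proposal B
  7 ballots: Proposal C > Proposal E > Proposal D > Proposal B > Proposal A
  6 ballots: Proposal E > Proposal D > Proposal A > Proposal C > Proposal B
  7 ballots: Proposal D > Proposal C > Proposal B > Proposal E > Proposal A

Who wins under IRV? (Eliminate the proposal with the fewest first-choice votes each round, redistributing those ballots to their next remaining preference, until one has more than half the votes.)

Proposal D

Round 1: Proposal A 8, Proposal B 0, Proposal C 7, Proposal D 21, Proposal E 21. Proposal B eliminated.
Round 2: Proposal A 8, Proposal C 7, Proposal D 21, Proposal E 21. Proposal C eliminated.
Round 3: Proposal A 8, Proposal D 21, Proposal E 28. Proposal A eliminated.
Round 4: Proposal D 29, Proposal E 28. Proposal D has a majority (≥29).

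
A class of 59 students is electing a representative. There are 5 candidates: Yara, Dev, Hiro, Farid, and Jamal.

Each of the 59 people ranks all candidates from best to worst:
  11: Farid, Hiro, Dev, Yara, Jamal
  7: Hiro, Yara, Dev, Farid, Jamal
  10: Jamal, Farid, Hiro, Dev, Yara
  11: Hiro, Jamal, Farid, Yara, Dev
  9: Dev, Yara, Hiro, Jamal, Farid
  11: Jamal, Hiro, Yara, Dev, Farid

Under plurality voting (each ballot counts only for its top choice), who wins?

First-place votes: Yara 0, Dev 9, Hiro 18, Farid 11, Jamal 21.

Jamal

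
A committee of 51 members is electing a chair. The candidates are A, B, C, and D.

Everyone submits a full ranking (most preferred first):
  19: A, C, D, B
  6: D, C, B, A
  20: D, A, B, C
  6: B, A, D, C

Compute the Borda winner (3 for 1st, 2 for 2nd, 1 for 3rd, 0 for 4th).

A: 19×3 + 6×0 + 20×2 + 6×2 = 109
B: 19×0 + 6×1 + 20×1 + 6×3 = 44
C: 19×2 + 6×2 + 20×0 + 6×0 = 50
D: 19×1 + 6×3 + 20×3 + 6×1 = 103

A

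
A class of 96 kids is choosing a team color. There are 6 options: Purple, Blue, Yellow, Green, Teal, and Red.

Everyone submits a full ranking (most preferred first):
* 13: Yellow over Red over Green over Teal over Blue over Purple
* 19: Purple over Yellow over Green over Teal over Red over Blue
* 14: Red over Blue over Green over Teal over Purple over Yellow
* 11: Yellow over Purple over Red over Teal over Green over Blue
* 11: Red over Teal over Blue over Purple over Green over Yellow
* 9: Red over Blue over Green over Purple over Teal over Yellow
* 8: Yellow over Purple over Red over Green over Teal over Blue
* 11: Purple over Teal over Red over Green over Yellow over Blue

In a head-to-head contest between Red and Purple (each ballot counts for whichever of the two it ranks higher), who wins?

Purple

Red is ranked above Purple on 47 ballots; Purple above Red on 49.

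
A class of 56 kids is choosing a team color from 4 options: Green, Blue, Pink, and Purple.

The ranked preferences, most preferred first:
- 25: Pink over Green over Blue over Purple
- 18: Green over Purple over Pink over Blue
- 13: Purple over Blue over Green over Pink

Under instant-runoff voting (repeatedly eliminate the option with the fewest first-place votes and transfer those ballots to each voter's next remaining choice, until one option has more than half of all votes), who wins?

Green

Round 1: Green 18, Blue 0, Pink 25, Purple 13. Blue eliminated.
Round 2: Green 18, Pink 25, Purple 13. Purple eliminated.
Round 3: Green 31, Pink 25. Green has a majority (≥29).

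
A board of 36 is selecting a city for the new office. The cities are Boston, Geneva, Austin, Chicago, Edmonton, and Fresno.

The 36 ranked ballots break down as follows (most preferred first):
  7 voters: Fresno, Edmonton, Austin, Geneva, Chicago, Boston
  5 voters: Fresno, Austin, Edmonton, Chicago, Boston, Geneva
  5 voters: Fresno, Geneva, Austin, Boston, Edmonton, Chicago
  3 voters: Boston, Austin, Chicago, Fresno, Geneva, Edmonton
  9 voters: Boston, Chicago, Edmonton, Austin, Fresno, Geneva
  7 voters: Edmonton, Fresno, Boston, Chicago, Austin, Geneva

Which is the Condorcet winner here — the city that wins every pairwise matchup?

Fresno vs Boston: 24–12
Fresno vs Geneva: 36–0
Fresno vs Austin: 24–12
Fresno vs Chicago: 24–12
Fresno vs Edmonton: 20–16
Fresno beats every other city.

Fresno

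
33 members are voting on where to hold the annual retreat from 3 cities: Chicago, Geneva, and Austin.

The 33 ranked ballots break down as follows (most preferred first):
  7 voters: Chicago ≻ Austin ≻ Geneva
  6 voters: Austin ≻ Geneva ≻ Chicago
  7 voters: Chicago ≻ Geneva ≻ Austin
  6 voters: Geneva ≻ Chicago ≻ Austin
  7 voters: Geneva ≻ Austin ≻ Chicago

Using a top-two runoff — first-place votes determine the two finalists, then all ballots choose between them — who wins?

Geneva

Round 1 first-place votes: Chicago 14, Geneva 13, Austin 6. Chicago and Geneva advance.
Runoff: Chicago is ranked above Geneva on 14 ballots, Geneva above Chicago on 19.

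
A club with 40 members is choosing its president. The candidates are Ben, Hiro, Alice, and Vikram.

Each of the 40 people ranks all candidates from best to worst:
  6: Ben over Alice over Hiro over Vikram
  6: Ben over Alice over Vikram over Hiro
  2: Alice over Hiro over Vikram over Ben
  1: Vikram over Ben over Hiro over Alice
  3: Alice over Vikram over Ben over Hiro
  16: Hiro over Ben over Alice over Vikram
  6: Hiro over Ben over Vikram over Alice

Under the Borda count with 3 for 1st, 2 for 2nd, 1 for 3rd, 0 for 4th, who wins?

Ben: 6×3 + 6×3 + 2×0 + 1×2 + 3×1 + 16×2 + 6×2 = 85
Hiro: 6×1 + 6×0 + 2×2 + 1×1 + 3×0 + 16×3 + 6×3 = 77
Alice: 6×2 + 6×2 + 2×3 + 1×0 + 3×3 + 16×1 + 6×0 = 55
Vikram: 6×0 + 6×1 + 2×1 + 1×3 + 3×2 + 16×0 + 6×1 = 23

Ben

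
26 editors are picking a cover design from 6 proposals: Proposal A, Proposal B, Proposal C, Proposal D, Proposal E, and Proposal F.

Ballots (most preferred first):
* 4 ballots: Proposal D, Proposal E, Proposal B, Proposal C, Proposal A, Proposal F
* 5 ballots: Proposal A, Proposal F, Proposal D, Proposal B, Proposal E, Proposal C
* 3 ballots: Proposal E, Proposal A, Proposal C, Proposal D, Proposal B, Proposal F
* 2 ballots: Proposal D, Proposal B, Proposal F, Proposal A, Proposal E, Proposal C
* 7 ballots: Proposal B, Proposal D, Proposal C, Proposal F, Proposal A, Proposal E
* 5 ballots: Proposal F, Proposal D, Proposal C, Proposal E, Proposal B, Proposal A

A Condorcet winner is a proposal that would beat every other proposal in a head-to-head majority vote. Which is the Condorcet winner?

Proposal D

Proposal D vs Proposal A: 18–8
Proposal D vs Proposal B: 19–7
Proposal D vs Proposal C: 23–3
Proposal D vs Proposal E: 23–3
Proposal D vs Proposal F: 16–10
Proposal D beats every other proposal.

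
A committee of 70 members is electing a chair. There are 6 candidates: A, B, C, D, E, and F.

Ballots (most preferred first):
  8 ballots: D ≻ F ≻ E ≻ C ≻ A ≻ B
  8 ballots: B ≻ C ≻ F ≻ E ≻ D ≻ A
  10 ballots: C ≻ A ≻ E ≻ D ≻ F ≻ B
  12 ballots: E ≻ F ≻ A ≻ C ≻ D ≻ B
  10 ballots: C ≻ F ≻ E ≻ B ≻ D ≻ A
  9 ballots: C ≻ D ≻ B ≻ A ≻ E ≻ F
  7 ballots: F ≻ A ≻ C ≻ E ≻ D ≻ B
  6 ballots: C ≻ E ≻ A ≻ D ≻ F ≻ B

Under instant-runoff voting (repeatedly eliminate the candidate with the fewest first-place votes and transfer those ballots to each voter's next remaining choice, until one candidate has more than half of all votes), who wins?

C

Round 1: A 0, B 8, C 35, D 8, E 12, F 7. A eliminated.
Round 2: B 8, C 35, D 8, E 12, F 7. F eliminated.
Round 3: B 8, C 42, D 8, E 12. C has a majority (≥36).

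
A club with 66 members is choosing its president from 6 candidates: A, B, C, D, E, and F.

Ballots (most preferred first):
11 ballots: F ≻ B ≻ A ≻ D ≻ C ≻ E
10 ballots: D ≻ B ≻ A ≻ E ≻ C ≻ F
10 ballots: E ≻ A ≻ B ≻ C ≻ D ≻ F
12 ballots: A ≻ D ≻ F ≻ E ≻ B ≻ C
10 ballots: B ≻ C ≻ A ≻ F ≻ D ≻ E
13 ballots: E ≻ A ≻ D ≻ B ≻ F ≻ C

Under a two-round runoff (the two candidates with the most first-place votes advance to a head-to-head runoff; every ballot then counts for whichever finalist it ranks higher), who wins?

A

Round 1 first-place votes: A 12, B 10, C 0, D 10, E 23, F 11. E and A advance.
Runoff: E is ranked above A on 23 ballots, A above E on 43.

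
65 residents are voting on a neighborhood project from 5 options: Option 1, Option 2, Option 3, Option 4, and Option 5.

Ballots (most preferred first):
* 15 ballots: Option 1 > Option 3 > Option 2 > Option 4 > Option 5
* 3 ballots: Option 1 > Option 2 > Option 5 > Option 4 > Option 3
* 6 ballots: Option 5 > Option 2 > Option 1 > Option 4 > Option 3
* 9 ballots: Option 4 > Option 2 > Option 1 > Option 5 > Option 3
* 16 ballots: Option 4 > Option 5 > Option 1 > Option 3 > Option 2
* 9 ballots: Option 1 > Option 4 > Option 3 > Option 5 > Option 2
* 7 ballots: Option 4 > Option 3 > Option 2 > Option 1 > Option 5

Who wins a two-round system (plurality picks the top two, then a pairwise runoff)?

Option 1

Round 1 first-place votes: Option 1 27, Option 2 0, Option 3 0, Option 4 32, Option 5 6. Option 4 and Option 1 advance.
Runoff: Option 4 is ranked above Option 1 on 32 ballots, Option 1 above Option 4 on 33.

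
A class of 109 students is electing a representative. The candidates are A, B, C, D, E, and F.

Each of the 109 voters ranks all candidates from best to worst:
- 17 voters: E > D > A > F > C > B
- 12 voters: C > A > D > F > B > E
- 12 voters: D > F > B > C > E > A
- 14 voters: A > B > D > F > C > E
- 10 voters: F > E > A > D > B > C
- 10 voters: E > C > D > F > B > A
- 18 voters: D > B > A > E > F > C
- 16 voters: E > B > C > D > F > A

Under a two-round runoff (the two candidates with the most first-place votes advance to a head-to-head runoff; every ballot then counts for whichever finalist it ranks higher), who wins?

Round 1 first-place votes: A 14, B 0, C 12, D 30, E 43, F 10. E and D advance.
Runoff: E is ranked above D on 53 ballots, D above E on 56.

D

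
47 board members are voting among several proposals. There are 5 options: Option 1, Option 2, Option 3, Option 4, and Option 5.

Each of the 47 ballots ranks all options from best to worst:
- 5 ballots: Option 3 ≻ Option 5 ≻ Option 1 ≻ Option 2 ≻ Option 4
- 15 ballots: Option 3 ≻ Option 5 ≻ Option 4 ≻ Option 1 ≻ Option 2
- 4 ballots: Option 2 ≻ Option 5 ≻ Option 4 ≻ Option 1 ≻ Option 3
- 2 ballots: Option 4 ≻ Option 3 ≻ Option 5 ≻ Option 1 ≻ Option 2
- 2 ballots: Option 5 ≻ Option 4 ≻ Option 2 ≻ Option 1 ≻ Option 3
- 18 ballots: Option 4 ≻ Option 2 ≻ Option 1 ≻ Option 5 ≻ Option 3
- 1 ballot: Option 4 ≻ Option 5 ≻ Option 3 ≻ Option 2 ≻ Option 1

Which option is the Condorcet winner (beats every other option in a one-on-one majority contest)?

Option 5

Option 5 vs Option 1: 29–18
Option 5 vs Option 2: 25–22
Option 5 vs Option 3: 25–22
Option 5 vs Option 4: 26–21
Option 5 beats every other option.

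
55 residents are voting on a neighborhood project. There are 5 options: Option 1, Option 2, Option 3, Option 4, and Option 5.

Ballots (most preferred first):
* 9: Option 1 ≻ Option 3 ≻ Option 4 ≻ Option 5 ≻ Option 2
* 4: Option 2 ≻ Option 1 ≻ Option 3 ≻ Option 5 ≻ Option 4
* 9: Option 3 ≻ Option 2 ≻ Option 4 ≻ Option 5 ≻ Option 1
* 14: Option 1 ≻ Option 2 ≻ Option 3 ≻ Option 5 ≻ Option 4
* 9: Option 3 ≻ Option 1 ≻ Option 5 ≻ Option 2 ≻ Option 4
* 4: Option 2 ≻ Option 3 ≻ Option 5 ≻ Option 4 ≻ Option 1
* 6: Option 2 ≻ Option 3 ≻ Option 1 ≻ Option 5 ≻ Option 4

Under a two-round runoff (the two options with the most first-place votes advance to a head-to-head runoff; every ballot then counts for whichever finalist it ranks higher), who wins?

Round 1 first-place votes: Option 1 23, Option 2 14, Option 3 18, Option 4 0, Option 5 0. Option 1 and Option 3 advance.
Runoff: Option 1 is ranked above Option 3 on 27 ballots, Option 3 above Option 1 on 28.

Option 3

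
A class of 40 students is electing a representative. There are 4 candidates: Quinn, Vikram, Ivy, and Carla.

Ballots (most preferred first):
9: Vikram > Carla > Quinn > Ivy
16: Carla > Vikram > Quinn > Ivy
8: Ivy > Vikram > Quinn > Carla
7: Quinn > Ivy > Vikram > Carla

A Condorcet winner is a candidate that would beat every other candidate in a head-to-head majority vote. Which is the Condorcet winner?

Vikram vs Quinn: 33–7
Vikram vs Ivy: 25–15
Vikram vs Carla: 24–16
Vikram beats every other candidate.

Vikram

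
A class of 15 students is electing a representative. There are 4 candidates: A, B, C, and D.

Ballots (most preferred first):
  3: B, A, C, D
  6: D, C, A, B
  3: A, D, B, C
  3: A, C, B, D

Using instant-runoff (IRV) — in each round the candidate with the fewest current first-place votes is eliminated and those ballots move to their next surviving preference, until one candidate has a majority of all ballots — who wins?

A

Round 1: A 6, B 3, C 0, D 6. C eliminated.
Round 2: A 6, B 3, D 6. B eliminated.
Round 3: A 9, D 6. A has a majority (≥8).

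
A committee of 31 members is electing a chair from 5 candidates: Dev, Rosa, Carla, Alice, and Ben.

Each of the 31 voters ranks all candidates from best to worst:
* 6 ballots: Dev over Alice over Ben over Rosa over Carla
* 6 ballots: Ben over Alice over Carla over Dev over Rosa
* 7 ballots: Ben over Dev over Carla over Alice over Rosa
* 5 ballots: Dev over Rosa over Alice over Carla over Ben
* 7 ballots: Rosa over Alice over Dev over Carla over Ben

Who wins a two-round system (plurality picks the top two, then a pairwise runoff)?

Round 1 first-place votes: Dev 11, Rosa 7, Carla 0, Alice 0, Ben 13. Ben and Dev advance.
Runoff: Ben is ranked above Dev on 13 ballots, Dev above Ben on 18.

Dev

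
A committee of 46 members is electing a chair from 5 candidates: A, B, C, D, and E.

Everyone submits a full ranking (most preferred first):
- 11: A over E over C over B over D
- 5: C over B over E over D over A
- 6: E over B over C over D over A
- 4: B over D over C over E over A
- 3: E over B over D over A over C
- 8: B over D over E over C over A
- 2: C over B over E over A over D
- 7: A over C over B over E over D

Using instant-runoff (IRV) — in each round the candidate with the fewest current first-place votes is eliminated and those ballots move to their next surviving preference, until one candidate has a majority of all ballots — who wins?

B

Round 1: A 18, B 12, C 7, D 0, E 9. D eliminated.
Round 2: A 18, B 12, C 7, E 9. C eliminated.
Round 3: A 18, B 19, E 9. E eliminated.
Round 4: A 18, B 28. B has a majority (≥24).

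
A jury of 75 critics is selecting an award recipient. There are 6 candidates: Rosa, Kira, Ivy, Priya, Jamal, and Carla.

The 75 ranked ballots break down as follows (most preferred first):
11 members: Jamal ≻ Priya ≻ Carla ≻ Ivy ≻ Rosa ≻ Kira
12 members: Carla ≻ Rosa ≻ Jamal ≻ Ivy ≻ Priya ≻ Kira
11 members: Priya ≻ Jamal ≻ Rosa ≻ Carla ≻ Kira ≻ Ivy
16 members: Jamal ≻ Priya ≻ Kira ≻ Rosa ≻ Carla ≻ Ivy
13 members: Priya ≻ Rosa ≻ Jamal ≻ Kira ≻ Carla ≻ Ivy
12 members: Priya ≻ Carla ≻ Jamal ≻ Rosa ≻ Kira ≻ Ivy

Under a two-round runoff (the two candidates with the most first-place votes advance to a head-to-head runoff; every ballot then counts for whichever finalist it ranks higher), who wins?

Jamal

Round 1 first-place votes: Rosa 0, Kira 0, Ivy 0, Priya 36, Jamal 27, Carla 12. Priya and Jamal advance.
Runoff: Priya is ranked above Jamal on 36 ballots, Jamal above Priya on 39.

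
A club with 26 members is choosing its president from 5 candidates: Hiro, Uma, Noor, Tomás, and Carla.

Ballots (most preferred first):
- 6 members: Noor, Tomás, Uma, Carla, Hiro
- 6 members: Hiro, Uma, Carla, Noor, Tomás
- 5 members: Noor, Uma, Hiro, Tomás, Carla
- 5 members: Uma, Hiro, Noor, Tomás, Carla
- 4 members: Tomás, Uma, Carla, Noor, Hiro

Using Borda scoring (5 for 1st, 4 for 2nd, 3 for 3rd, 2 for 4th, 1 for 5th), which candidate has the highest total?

Hiro: 6×1 + 6×5 + 5×3 + 5×4 + 4×1 = 75
Uma: 6×3 + 6×4 + 5×4 + 5×5 + 4×4 = 103
Noor: 6×5 + 6×2 + 5×5 + 5×3 + 4×2 = 90
Tomás: 6×4 + 6×1 + 5×2 + 5×2 + 4×5 = 70
Carla: 6×2 + 6×3 + 5×1 + 5×1 + 4×3 = 52

Uma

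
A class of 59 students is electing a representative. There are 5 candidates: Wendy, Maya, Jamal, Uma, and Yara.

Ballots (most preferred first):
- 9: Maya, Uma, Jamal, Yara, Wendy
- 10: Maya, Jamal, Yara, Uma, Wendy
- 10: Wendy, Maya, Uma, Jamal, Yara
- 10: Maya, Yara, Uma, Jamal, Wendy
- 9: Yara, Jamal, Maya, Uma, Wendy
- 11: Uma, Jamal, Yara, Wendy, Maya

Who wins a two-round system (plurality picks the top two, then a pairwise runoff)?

Maya

Round 1 first-place votes: Wendy 10, Maya 29, Jamal 0, Uma 11, Yara 9. Maya and Uma advance.
Runoff: Maya is ranked above Uma on 48 ballots, Uma above Maya on 11.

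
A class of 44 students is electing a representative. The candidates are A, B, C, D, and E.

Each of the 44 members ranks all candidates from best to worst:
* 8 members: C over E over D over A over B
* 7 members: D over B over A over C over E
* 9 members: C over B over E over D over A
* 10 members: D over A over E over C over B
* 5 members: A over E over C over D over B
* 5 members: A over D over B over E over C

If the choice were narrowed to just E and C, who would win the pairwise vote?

C

E is ranked above C on 20 ballots; C above E on 24.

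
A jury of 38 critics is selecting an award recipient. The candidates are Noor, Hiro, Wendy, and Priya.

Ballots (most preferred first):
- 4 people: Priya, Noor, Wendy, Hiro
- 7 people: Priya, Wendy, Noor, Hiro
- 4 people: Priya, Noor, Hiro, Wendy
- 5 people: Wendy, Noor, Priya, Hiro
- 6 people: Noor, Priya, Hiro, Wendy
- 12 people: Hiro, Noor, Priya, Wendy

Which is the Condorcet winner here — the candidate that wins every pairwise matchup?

Noor vs Hiro: 26–12
Noor vs Wendy: 26–12
Noor vs Priya: 23–15
Noor beats every other candidate.

Noor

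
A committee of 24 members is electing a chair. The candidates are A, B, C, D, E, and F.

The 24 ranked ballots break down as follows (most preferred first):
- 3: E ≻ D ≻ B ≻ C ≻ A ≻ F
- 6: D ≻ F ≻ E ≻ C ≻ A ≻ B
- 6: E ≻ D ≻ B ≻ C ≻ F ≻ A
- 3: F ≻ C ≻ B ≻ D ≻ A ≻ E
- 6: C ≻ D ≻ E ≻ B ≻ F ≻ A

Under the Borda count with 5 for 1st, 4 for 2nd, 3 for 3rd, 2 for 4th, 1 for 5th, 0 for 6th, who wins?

D

A: 3×1 + 6×1 + 6×0 + 3×1 + 6×0 = 12
B: 3×3 + 6×0 + 6×3 + 3×3 + 6×2 = 48
C: 3×2 + 6×2 + 6×2 + 3×4 + 6×5 = 72
D: 3×4 + 6×5 + 6×4 + 3×2 + 6×4 = 96
E: 3×5 + 6×3 + 6×5 + 3×0 + 6×3 = 81
F: 3×0 + 6×4 + 6×1 + 3×5 + 6×1 = 51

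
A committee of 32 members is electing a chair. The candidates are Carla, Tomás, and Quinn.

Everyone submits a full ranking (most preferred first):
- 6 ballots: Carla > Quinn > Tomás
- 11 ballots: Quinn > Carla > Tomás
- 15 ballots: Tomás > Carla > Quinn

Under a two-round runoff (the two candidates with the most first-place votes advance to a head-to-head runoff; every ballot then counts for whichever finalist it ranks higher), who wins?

Round 1 first-place votes: Carla 6, Tomás 15, Quinn 11. Tomás and Quinn advance.
Runoff: Tomás is ranked above Quinn on 15 ballots, Quinn above Tomás on 17.

Quinn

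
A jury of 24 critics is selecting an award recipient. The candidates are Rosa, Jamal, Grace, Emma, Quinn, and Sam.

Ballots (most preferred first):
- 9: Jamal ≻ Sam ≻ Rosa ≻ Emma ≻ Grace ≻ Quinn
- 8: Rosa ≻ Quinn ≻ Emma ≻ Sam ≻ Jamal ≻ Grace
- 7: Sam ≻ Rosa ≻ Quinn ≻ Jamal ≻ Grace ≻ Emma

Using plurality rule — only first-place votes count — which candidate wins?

Jamal

First-place votes: Rosa 8, Jamal 9, Grace 0, Emma 0, Quinn 0, Sam 7.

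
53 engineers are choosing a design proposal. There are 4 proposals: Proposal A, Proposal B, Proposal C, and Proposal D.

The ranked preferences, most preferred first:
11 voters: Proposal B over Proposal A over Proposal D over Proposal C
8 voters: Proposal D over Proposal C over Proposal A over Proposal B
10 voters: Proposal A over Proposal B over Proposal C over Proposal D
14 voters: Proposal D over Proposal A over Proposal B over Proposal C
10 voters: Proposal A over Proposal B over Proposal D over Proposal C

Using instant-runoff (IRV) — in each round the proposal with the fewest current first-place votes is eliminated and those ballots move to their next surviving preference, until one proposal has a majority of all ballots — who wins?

Proposal A

Round 1: Proposal A 20, Proposal B 11, Proposal C 0, Proposal D 22. Proposal C eliminated.
Round 2: Proposal A 20, Proposal B 11, Proposal D 22. Proposal B eliminated.
Round 3: Proposal A 31, Proposal D 22. Proposal A has a majority (≥27).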